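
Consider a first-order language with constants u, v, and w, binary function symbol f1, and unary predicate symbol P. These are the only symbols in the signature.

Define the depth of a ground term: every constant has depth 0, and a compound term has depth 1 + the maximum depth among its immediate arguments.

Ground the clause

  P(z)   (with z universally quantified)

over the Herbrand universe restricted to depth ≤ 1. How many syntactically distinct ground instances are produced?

Ground terms of depth ≤ 1:
  Count level by level. With function symbols f1/2, the terms of depth ≤ k are the 3 constants together with each function applied to depth-≤(k−1) tuples, so N_k = 3 + N_{k-1}^2.
  N_0 = 3
  N_1 = 3 + 3^2 = 12
  Explicitly: u, v, w, f1(u, u), f1(u, v), f1(u, w), f1(v, u), f1(v, v), f1(v, w), f1(w, u), f1(w, v), f1(w, w).
So there are 12 ground terms available for substitution.
The variable z ranges independently over the available ground terms, and distinct assignments produce distinct instances.
Number of ground instances = 12.

12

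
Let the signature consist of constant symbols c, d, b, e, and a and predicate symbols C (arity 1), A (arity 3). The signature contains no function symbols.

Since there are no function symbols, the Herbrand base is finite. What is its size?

With no function symbols, the Herbrand universe is just the 5 constants.
Ground atoms per predicate: C: 5, A: 5^3 = 125.
Herbrand base size = 5 + 125 = 130.

130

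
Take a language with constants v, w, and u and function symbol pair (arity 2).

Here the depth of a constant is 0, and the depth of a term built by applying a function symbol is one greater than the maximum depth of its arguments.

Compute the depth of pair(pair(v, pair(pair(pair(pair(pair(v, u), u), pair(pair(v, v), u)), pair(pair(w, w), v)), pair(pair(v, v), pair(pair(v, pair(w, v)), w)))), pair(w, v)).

depth(pair(v, u)) = 1 + max(0, 0) = 1
depth(pair(pair(v, u), u)) = 1 + max(1, 0) = 2
depth(pair(v, v)) = 1 + max(0, 0) = 1
depth(pair(pair(v, v), u)) = 1 + max(1, 0) = 2
depth(pair(pair(pair(v, u), u), pair(pair(v, v), u))) = 1 + max(2, 2) = 3
depth(pair(w, w)) = 1 + max(0, 0) = 1
depth(pair(pair(w, w), v)) = 1 + max(1, 0) = 2
depth(pair(pair(pair(pair(v, u), u), pair(pair(v, v), u)), pair(pair(w, w), v))) = 1 + max(3, 2) = 4
depth(pair(w, v)) = 1 + max(0, 0) = 1
depth(pair(v, pair(w, v))) = 1 + max(0, 1) = 2
depth(pair(pair(v, pair(w, v)), w)) = 1 + max(2, 0) = 3
depth(pair(pair(v, v), pair(pair(v, pair(w, v)), w))) = 1 + max(1, 3) = 4
depth(pair(pair(pair(pair(pair(v, u), u), pair(pair(v, v), u)), pair(pair(w, w), v)), pair(pair(v, v), pair(pair(v, pair(w, v)), w)))) = 1 + max(4, 4) = 5
depth(pair(v, pair(pair(pair(pair(pair(v, u), u), pair(pair(v, v), u)), pair(pair(w, w), v)), pair(pair(v, v), pair(pair(v, pair(w, v)), w))))) = 1 + max(0, 5) = 6
depth(pair(pair(v, pair(pair(pair(pair(pair(v, u), u), pair(pair(v, v), u)), pair(pair(w, w), v)), pair(pair(v, v), pair(pair(v, pair(w, v)), w)))), pair(w, v))) = 1 + max(6, 1) = 7

7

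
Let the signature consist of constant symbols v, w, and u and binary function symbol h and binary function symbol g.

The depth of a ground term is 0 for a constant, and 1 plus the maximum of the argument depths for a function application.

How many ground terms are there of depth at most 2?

If N_k denotes the number of depth-≤k ground terms, the 3 constants give N_0 = 3, and each function symbol of arity r contributes N_{k-1}^r new terms at level k: N_k = 3 + N_{k-1}^2 + N_{k-1}^2.
N_0 = 3
N_1 = 3 + 3^2 + 3^2 = 21
N_2 = 3 + 21^2 + 21^2 = 885

885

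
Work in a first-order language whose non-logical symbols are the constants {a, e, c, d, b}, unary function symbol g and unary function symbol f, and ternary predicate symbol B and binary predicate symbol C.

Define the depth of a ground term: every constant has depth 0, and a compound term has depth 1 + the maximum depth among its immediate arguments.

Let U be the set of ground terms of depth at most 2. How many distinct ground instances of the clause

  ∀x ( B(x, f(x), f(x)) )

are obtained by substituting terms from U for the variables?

35

Ground terms of depth ≤ 2:
  Count level by level. With function symbols g/1, f/1, the terms of depth ≤ k are the 5 constants together with each function applied to depth-≤(k−1) tuples, so N_k = 5 + N_{k-1} + N_{k-1}.
  N_0 = 5
  N_1 = 5 + 5 + 5 = 15
  N_2 = 5 + 15 + 15 = 35
So there are 35 ground terms available for substitution.
There is 1 variable to instantiate (x),  occurring in at least one literal, so different choices give different ground instances.
Number of ground instances = 35.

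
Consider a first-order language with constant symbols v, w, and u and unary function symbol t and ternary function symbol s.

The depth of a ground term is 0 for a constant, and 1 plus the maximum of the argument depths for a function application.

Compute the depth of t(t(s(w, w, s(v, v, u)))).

4

depth(s(v, v, u)) = 1 + max(0, 0, 0) = 1
depth(s(w, w, s(v, v, u))) = 1 + max(0, 0, 1) = 2
depth(t(s(w, w, s(v, v, u)))) = 1 + depth(s(w, w, s(v, v, u))) = 1 + 2 = 3
depth(t(t(s(w, w, s(v, v, u))))) = 1 + depth(t(s(w, w, s(v, v, u)))) = 1 + 3 = 4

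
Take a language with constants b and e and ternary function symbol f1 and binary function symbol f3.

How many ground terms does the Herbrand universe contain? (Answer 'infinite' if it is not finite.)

The signature has at least one function symbol (f1, arity 3) and at least one constant (b).
Iterating f1 gives infinitely many distinct ground terms: b, f1(b, b, b), f1(f1(b, b, b), f1(b, b, b), f1(b, b, b)), ...
So the Herbrand universe is infinite.

infinite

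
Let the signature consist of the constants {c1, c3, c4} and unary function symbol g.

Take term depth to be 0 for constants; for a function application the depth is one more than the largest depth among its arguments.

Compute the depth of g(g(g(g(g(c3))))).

5

depth(g(c3)) = 1 + depth(c3) = 1 + 0 = 1
depth(g(g(c3))) = 1 + depth(g(c3)) = 1 + 1 = 2
depth(g(g(g(c3)))) = 1 + depth(g(g(c3))) = 1 + 2 = 3
depth(g(g(g(g(c3))))) = 1 + depth(g(g(g(c3)))) = 1 + 3 = 4
depth(g(g(g(g(g(c3)))))) = 1 + depth(g(g(g(g(c3))))) = 1 + 4 = 5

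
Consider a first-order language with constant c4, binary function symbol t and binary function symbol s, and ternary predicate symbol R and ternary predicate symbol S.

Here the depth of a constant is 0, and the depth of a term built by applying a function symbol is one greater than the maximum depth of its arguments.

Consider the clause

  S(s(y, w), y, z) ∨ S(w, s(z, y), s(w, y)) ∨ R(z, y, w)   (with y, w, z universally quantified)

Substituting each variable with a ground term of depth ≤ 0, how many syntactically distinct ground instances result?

Ground terms of depth ≤ 0:
  Count level by level. With function symbols t/2, s/2, the terms of depth ≤ k are the 1 constant together with each function applied to depth-≤(k−1) tuples, so N_k = 1 + N_{k-1}^2 + N_{k-1}^2.
  N_0 = 1
So there is exactly 1 ground term available for substitution.
The clause has 3 distinct variables (y, w, z), each appearing in the body. In the free term algebra distinct substitutions yield syntactically distinct ground instances.
Number of ground instances = 1^3 = 1.

1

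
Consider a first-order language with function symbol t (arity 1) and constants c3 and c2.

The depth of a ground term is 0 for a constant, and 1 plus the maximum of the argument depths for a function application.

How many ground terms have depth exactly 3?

2

If N_k denotes the number of depth-≤k ground terms, the 2 constants give N_0 = 2, and each function symbol of arity r contributes N_{k-1}^r new terms at level k: N_k = 2 + N_{k-1}.
N_0 = 2
N_1 = 2 + 2 = 4
N_2 = 2 + 4 = 6
N_3 = 2 + 6 = 8
Terms of depth exactly 3: N_3 − N_2 = 8 − 6 = 2.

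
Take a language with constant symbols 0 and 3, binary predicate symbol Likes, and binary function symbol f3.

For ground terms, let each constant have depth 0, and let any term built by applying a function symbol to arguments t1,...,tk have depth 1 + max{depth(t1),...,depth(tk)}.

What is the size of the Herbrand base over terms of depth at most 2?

First count ground terms of depth ≤ 2.
Let N_k count ground terms of depth at most k. Each non-constant term of depth ≤ k is some function symbol applied to depth-≤(k−1) arguments, giving N_k = 2 + N_{k-1}^2.
N_0 = 2
N_1 = 2 + 2^2 = 6
N_2 = 2 + 6^2 = 38
So |H| = 38.
For each predicate symbol, the number of ground atoms is |H| raised to its arity; summing:
  Likes: 38^2 = 1444
Total ground atoms: 1444.

1444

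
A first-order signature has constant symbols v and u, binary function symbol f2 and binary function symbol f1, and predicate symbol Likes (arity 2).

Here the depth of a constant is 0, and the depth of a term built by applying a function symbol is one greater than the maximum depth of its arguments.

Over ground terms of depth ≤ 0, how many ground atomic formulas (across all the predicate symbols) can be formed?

First count ground terms of depth ≤ 0.
If N_k denotes the number of depth-≤k ground terms, the 2 constants give N_0 = 2, and each function symbol of arity r contributes N_{k-1}^r new terms at level k: N_k = 2 + N_{k-1}^2 + N_{k-1}^2.
N_0 = 2
Explicitly: v, u.
So |H| = 2.
Ground atoms are formed by filling each argument slot of a predicate with a term from H, so an r-ary predicate gives |H|^r atoms:
  Likes: 2^2 = 4
Total ground atoms: 4.

4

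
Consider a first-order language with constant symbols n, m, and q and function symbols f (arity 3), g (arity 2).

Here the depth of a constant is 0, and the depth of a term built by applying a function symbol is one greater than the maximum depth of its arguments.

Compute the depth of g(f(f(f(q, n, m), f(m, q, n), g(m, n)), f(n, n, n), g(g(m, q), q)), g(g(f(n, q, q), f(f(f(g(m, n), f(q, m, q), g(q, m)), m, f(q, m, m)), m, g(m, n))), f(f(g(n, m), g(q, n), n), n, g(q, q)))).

7

depth(f(q, n, m)) = 1 + max(0, 0, 0) = 1
depth(f(m, q, n)) = 1 + max(0, 0, 0) = 1
depth(g(m, n)) = 1 + max(0, 0) = 1
depth(f(f(q, n, m), f(m, q, n), g(m, n))) = 1 + max(1, 1, 1) = 2
depth(f(n, n, n)) = 1 + max(0, 0, 0) = 1
depth(g(m, q)) = 1 + max(0, 0) = 1
depth(g(g(m, q), q)) = 1 + max(1, 0) = 2
depth(f(f(f(q, n, m), f(m, q, n), g(m, n)), f(n, n, n), g(g(m, q), q))) = 1 + max(2, 1, 2) = 3
depth(f(n, q, q)) = 1 + max(0, 0, 0) = 1
depth(f(q, m, q)) = 1 + max(0, 0, 0) = 1
depth(g(q, m)) = 1 + max(0, 0) = 1
depth(f(g(m, n), f(q, m, q), g(q, m))) = 1 + max(1, 1, 1) = 2
depth(f(q, m, m)) = 1 + max(0, 0, 0) = 1
depth(f(f(g(m, n), f(q, m, q), g(q, m)), m, f(q, m, m))) = 1 + max(2, 0, 1) = 3
depth(f(f(f(g(m, n), f(q, m, q), g(q, m)), m, f(q, m, m)), m, g(m, n))) = 1 + max(3, 0, 1) = 4
depth(g(f(n, q, q), f(f(f(g(m, n), f(q, m, q), g(q, m)), m, f(q, m, m)), m, g(m, n)))) = 1 + max(1, 4) = 5
depth(g(n, m)) = 1 + max(0, 0) = 1
depth(g(q, n)) = 1 + max(0, 0) = 1
depth(f(g(n, m), g(q, n), n)) = 1 + max(1, 1, 0) = 2
depth(g(q, q)) = 1 + max(0, 0) = 1
depth(f(f(g(n, m), g(q, n), n), n, g(q, q))) = 1 + max(2, 0, 1) = 3
depth(g(g(f(n, q, q), f(f(f(g(m, n), f(q, m, q), g(q, m)), m, f(q, m, m)), m, g(m, n))), f(f(g(n, m), g(q, n), n), n, g(q, q)))) = 1 + max(5, 3) = 6
depth(g(f(f(f(q, n, m), f(m, q, n), g(m, n)), f(n, n, n), g(g(m, q), q)), g(g(f(n, q, q), f(f(f(g(m, n), f(q, m, q), g(q, m)), m, f(q, m, m)), m, g(m, n))), f(f(g(n, m), g(q, n), n), n, g(q, q))))) = 1 + max(3, 6) = 7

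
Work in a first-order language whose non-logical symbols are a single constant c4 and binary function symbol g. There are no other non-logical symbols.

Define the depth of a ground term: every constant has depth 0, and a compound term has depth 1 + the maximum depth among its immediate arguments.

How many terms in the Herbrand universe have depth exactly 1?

1

Write N_k for the number of ground terms of depth ≤ k. A term of depth ≤ k is either a constant or a function symbol applied to arguments of depth ≤ k−1, so N_k = 1 + N_{k-1}^2.
N_0 = 1
N_1 = 1 + 1^2 = 2
Terms of depth exactly 1: N_1 − N_0 = 2 − 1 = 1.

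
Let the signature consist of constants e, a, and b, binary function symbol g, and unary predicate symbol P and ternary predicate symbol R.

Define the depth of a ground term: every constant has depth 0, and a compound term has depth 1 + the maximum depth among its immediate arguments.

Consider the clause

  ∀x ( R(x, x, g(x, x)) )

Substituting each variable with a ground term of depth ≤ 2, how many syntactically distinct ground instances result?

Ground terms of depth ≤ 2:
  Write N_k for the number of ground terms of depth ≤ k. A term of depth ≤ k is either a constant or a function symbol applied to arguments of depth ≤ k−1, so N_k = 3 + N_{k-1}^2.
  N_0 = 3
  N_1 = 3 + 3^2 = 12
  N_2 = 3 + 12^2 = 147
So there are 147 ground terms available for substitution.
There is 1 variable to instantiate (x),  occurring in at least one literal, so different choices give different ground instances.
Number of ground instances = 147.

147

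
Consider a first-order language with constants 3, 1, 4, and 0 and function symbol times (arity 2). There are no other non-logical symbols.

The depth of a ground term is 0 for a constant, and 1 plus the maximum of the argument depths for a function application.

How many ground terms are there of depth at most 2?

Let N_k = |{terms of depth ≤ k}|. Then N_0 = 4 and N_k = 4 + N_{k-1}^2 for k ≥ 1 (one summand per function symbol, arity giving the exponent).
N_0 = 4
N_1 = 4 + 4^2 = 20
N_2 = 4 + 20^2 = 404

404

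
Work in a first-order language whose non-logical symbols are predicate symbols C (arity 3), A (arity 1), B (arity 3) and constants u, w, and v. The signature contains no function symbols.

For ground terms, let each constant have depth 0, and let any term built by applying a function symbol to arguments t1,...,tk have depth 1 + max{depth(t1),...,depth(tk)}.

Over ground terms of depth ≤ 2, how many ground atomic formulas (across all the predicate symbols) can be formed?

First count ground terms of depth ≤ 2.
With no function symbols every ground term is a constant, so there are exactly 3 ground terms at every depth bound.
N_0 = 3
N_1 = 3
N_2 = 3
So |H| = 3.
Ground atoms are formed by filling each argument slot of a predicate with a term from H, so an r-ary predicate gives |H|^r atoms:
  C: 3^3 = 27;  A: 3;  B: 3^3 = 27
Total ground atoms: 27 + 3 + 27 = 57.

57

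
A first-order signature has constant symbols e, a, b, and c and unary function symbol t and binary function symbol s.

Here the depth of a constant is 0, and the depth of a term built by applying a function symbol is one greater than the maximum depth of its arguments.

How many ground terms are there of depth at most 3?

365424

Count level by level. With function symbols t/1, s/2, the terms of depth ≤ k are the 4 constants together with each function applied to depth-≤(k−1) tuples, so N_k = 4 + N_{k-1} + N_{k-1}^2.
N_0 = 4
N_1 = 4 + 4 + 4^2 = 24
N_2 = 4 + 24 + 24^2 = 604
N_3 = 4 + 604 + 604^2 = 365424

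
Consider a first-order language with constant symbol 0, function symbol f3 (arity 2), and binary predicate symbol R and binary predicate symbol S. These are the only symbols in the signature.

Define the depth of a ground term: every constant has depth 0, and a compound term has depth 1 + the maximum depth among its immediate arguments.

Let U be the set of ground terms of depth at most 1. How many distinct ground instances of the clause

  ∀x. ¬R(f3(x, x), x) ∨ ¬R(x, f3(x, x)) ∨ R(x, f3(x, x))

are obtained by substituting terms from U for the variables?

2

Ground terms of depth ≤ 1:
  Write N_k for the number of ground terms of depth ≤ k. A term of depth ≤ k is either a constant or a function symbol applied to arguments of depth ≤ k−1, so N_k = 1 + N_{k-1}^2.
  N_0 = 1
  N_1 = 1 + 1^2 = 2
  Explicitly: 0, f3(0, 0).
So there are 2 ground terms available for substitution.
The clause has 1 distinct variable (x), which appears in the body. In the free term algebra distinct substitutions yield syntactically distinct ground instances.
Number of ground instances = 2.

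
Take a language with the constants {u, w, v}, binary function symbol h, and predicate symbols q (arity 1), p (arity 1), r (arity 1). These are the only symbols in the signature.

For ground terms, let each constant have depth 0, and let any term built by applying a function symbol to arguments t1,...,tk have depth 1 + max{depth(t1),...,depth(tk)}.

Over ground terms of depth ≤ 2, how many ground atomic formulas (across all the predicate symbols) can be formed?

441

First count ground terms of depth ≤ 2.
Write N_k for the number of ground terms of depth ≤ k. A term of depth ≤ k is either a constant or a function symbol applied to arguments of depth ≤ k−1, so N_k = 3 + N_{k-1}^2.
N_0 = 3
N_1 = 3 + 3^2 = 12
N_2 = 3 + 12^2 = 147
So |H| = 147.
Ground atoms are formed by filling each argument slot of a predicate with a term from H, so an r-ary predicate gives |H|^r atoms:
  q: 147;  p: 147;  r: 147
Total ground atoms: 147 + 147 + 147 = 441.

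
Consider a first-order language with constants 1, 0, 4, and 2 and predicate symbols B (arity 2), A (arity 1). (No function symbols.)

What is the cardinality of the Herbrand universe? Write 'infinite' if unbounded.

4

There are no function symbols, so every ground term is one of the 4 constants.
The Herbrand universe is {1, 0, 4, 2}, which is finite with 4 elements.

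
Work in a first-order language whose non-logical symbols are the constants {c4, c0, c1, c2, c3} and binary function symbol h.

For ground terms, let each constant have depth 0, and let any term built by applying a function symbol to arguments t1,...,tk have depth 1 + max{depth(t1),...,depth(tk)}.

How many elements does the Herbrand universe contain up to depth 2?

905

Count level by level. With function symbols h/2, the terms of depth ≤ k are the 5 constants together with each function applied to depth-≤(k−1) tuples, so N_k = 5 + N_{k-1}^2.
N_0 = 5
N_1 = 5 + 5^2 = 30
N_2 = 5 + 30^2 = 905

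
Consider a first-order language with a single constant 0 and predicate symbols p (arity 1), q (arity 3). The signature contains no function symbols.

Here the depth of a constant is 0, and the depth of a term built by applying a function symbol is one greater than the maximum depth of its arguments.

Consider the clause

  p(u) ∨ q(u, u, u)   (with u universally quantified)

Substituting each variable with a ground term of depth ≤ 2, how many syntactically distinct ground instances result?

1

Ground terms of depth ≤ 2:
  With no function symbols every ground term is a constant, so there is exactly 1 ground term at every depth bound.
  N_0 = 1
  N_1 = 1
  N_2 = 1
So there is exactly 1 ground term available for substitution.
The clause has 1 distinct variable (u), which appears in the body. In the free term algebra distinct substitutions yield syntactically distinct ground instances.
Number of ground instances = 1.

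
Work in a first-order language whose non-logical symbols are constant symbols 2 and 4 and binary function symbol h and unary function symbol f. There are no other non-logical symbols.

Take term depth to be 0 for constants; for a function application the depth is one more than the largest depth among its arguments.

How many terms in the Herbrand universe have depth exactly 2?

66

Count level by level. With function symbols h/2, f/1, the terms of depth ≤ k are the 2 constants together with each function applied to depth-≤(k−1) tuples, so N_k = 2 + N_{k-1}^2 + N_{k-1}.
N_0 = 2
N_1 = 2 + 2^2 + 2 = 8
N_2 = 2 + 8^2 + 8 = 74
Terms of depth exactly 2: N_2 − N_1 = 74 − 8 = 66.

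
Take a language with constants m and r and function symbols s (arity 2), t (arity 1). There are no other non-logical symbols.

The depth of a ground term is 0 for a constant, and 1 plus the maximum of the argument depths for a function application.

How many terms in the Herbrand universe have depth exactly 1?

6

Let N_k count ground terms of depth at most k. Each non-constant term of depth ≤ k is some function symbol applied to depth-≤(k−1) arguments, giving N_k = 2 + N_{k-1}^2 + N_{k-1}.
N_0 = 2
N_1 = 2 + 2^2 + 2 = 8
Terms of depth exactly 1: N_1 − N_0 = 8 − 2 = 6.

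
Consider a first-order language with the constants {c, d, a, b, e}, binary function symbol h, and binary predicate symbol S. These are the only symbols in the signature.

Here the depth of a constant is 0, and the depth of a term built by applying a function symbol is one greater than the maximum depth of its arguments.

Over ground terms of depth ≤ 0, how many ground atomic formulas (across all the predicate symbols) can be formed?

25

First count ground terms of depth ≤ 0.
Count level by level. With function symbols h/2, the terms of depth ≤ k are the 5 constants together with each function applied to depth-≤(k−1) tuples, so N_k = 5 + N_{k-1}^2.
N_0 = 5
Explicitly: c, d, a, b, e.
So |H| = 5.
For each predicate symbol, the number of ground atoms is |H| raised to its arity; summing:
  S: 5^2 = 25
Total ground atoms: 25.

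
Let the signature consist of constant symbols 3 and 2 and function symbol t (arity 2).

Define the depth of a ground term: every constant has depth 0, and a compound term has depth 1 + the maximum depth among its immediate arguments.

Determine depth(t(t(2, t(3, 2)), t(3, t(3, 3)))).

3

depth(t(3, 2)) = 1 + max(0, 0) = 1
depth(t(2, t(3, 2))) = 1 + max(0, 1) = 2
depth(t(3, 3)) = 1 + max(0, 0) = 1
depth(t(3, t(3, 3))) = 1 + max(0, 1) = 2
depth(t(t(2, t(3, 2)), t(3, t(3, 3)))) = 1 + max(2, 2) = 3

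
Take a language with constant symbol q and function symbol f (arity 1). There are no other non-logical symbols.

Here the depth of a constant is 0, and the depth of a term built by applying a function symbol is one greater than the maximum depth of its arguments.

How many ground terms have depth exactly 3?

1

Write N_k for the number of ground terms of depth ≤ k. A term of depth ≤ k is either a constant or a function symbol applied to arguments of depth ≤ k−1, so N_k = 1 + N_{k-1}.
N_0 = 1
N_1 = 1 + 1 = 2
N_2 = 1 + 2 = 3
N_3 = 1 + 3 = 4
Terms of depth exactly 3: N_3 − N_2 = 4 − 3 = 1.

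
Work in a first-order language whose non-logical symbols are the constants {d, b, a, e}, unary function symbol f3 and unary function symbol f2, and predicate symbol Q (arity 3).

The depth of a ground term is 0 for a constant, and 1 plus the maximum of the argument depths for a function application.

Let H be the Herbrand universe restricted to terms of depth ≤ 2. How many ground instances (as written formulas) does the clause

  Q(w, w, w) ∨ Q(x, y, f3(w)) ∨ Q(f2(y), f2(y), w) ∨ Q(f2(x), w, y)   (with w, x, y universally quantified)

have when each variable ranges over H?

Ground terms of depth ≤ 2:
  If N_k denotes the number of depth-≤k ground terms, the 4 constants give N_0 = 4, and each function symbol of arity r contributes N_{k-1}^r new terms at level k: N_k = 4 + N_{k-1} + N_{k-1}.
  N_0 = 4
  N_1 = 4 + 4 + 4 = 12
  N_2 = 4 + 12 + 12 = 28
So there are 28 ground terms available for substitution.
There are 3 variables to instantiate (w, x, y), each occurring in at least one literal, so different choices give different ground instances.
Number of ground instances = 28^3 = 21952.

21952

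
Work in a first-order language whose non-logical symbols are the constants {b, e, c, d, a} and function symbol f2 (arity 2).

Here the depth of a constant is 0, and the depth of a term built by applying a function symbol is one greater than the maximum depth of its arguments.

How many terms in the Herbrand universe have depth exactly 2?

Write N_k for the number of ground terms of depth ≤ k. A term of depth ≤ k is either a constant or a function symbol applied to arguments of depth ≤ k−1, so N_k = 5 + N_{k-1}^2.
N_0 = 5
N_1 = 5 + 5^2 = 30
N_2 = 5 + 30^2 = 905
Terms of depth exactly 2: N_2 − N_1 = 905 − 30 = 875.

875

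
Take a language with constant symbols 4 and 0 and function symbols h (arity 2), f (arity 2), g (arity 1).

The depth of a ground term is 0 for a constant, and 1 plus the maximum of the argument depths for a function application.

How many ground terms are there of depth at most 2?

Let N_k count ground terms of depth at most k. Each non-constant term of depth ≤ k is some function symbol applied to depth-≤(k−1) arguments, giving N_k = 2 + N_{k-1}^2 + N_{k-1}^2 + N_{k-1}.
N_0 = 2
N_1 = 2 + 2^2 + 2^2 + 2 = 12
N_2 = 2 + 12^2 + 12^2 + 12 = 302

302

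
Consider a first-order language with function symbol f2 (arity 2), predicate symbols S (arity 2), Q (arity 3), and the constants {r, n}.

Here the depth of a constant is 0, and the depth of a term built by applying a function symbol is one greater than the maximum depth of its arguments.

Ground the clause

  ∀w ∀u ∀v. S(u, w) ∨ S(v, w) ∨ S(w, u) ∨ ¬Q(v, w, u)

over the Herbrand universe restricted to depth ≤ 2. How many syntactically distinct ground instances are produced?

54872

Ground terms of depth ≤ 2:
  If N_k denotes the number of depth-≤k ground terms, the 2 constants give N_0 = 2, and each function symbol of arity r contributes N_{k-1}^r new terms at level k: N_k = 2 + N_{k-1}^2.
  N_0 = 2
  N_1 = 2 + 2^2 = 6
  N_2 = 2 + 6^2 = 38
So there are 38 ground terms available for substitution.
There are 3 variables to instantiate (w, u, v), each occurring in at least one literal, so different choices give different ground instances.
Number of ground instances = 38^3 = 54872.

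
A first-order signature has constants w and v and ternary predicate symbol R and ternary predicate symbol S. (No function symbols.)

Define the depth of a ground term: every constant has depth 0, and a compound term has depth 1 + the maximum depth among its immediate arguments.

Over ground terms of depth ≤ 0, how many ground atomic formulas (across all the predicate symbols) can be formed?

16

First count ground terms of depth ≤ 0.
With no function symbols every ground term is a constant, so there are exactly 2 ground terms at every depth bound.
N_0 = 2
So |H| = 2.
For each predicate symbol, the number of ground atoms is |H| raised to its arity; summing:
  R: 2^3 = 8;  S: 2^3 = 8
Total ground atoms: 8 + 8 = 16.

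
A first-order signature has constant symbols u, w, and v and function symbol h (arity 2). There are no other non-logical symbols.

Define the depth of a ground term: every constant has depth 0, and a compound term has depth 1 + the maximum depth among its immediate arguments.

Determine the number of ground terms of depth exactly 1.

9

Let N_k count ground terms of depth at most k. Each non-constant term of depth ≤ k is some function symbol applied to depth-≤(k−1) arguments, giving N_k = 3 + N_{k-1}^2.
N_0 = 3
N_1 = 3 + 3^2 = 12
Terms of depth exactly 1: N_1 − N_0 = 12 − 3 = 9.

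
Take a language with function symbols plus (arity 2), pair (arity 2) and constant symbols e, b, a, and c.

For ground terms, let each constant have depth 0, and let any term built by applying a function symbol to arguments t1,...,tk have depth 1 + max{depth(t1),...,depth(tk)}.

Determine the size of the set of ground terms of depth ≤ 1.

36

Let N_k count ground terms of depth at most k. Each non-constant term of depth ≤ k is some function symbol applied to depth-≤(k−1) arguments, giving N_k = 4 + N_{k-1}^2 + N_{k-1}^2.
N_0 = 4
N_1 = 4 + 4^2 + 4^2 = 36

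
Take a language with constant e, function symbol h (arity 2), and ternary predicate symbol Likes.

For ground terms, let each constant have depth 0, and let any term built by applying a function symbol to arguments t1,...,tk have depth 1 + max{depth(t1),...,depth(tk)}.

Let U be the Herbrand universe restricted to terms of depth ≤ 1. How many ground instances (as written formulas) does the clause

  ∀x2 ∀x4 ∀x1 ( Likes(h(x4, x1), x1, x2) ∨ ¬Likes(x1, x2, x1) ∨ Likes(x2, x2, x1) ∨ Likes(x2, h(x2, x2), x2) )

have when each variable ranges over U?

8

Ground terms of depth ≤ 1:
  Count level by level. With function symbols h/2, the terms of depth ≤ k are the 1 constant together with each function applied to depth-≤(k−1) tuples, so N_k = 1 + N_{k-1}^2.
  N_0 = 1
  N_1 = 1 + 1^2 = 2
  Explicitly: e, h(e, e).
So there are 2 ground terms available for substitution.
The body mentions every one of the 3 quantified variables; since ground terms form a free algebra, no two substitutions collapse to the same formula.
Number of ground instances = 2^3 = 8.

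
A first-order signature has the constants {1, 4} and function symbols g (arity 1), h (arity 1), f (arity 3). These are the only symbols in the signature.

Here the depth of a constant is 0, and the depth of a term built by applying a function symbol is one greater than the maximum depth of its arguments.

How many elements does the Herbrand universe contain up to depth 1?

14

Let N_k count ground terms of depth at most k. Each non-constant term of depth ≤ k is some function symbol applied to depth-≤(k−1) arguments, giving N_k = 2 + N_{k-1} + N_{k-1} + N_{k-1}^3.
N_0 = 2
N_1 = 2 + 2 + 2 + 2^3 = 14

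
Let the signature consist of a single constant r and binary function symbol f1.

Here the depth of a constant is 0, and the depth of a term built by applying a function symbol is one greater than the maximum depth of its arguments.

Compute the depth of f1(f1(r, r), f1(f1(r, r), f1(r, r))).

3

depth(f1(r, r)) = 1 + max(0, 0) = 1
depth(f1(f1(r, r), f1(r, r))) = 1 + max(1, 1) = 2
depth(f1(f1(r, r), f1(f1(r, r), f1(r, r)))) = 1 + max(1, 2) = 3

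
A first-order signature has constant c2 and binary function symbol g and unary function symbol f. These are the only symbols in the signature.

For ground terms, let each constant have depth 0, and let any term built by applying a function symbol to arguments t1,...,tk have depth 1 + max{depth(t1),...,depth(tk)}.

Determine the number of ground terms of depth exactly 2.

10

Write N_k for the number of ground terms of depth ≤ k. A term of depth ≤ k is either a constant or a function symbol applied to arguments of depth ≤ k−1, so N_k = 1 + N_{k-1}^2 + N_{k-1}.
N_0 = 1
N_1 = 1 + 1^2 + 1 = 3
N_2 = 1 + 3^2 + 3 = 13
Terms of depth exactly 2: N_2 − N_1 = 13 − 3 = 10.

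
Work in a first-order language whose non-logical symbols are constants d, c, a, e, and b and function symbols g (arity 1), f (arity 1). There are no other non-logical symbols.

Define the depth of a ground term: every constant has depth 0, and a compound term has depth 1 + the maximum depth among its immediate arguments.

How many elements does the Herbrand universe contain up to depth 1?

If N_k denotes the number of depth-≤k ground terms, the 5 constants give N_0 = 5, and each function symbol of arity r contributes N_{k-1}^r new terms at level k: N_k = 5 + N_{k-1} + N_{k-1}.
N_0 = 5
N_1 = 5 + 5 + 5 = 15

15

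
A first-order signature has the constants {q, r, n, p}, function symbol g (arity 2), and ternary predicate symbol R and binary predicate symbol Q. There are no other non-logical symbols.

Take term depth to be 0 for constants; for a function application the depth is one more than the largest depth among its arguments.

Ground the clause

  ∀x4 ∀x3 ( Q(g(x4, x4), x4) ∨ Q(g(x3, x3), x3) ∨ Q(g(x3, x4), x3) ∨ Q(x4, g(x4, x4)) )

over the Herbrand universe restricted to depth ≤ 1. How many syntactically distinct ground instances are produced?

400

Ground terms of depth ≤ 1:
  Let N_k count ground terms of depth at most k. Each non-constant term of depth ≤ k is some function symbol applied to depth-≤(k−1) arguments, giving N_k = 4 + N_{k-1}^2.
  N_0 = 4
  N_1 = 4 + 4^2 = 20
So there are 20 ground terms available for substitution.
The clause has 2 distinct variables (x4, x3), each appearing in the body. In the free term algebra distinct substitutions yield syntactically distinct ground instances.
Number of ground instances = 20^2 = 400.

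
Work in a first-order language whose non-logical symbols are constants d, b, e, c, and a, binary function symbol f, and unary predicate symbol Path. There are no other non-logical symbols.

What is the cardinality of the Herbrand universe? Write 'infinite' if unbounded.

The signature has at least one function symbol (f, arity 2) and at least one constant (d).
Iterating f gives infinitely many distinct ground terms: d, f(d, d), f(f(d, d), f(d, d)), ...
So the Herbrand universe is infinite.

infinite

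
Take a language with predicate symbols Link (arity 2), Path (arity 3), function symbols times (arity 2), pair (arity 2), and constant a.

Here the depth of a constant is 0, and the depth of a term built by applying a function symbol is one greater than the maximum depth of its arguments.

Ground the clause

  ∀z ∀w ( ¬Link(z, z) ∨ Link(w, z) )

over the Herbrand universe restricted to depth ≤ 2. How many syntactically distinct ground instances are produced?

361

Ground terms of depth ≤ 2:
  Let N_k count ground terms of depth at most k. Each non-constant term of depth ≤ k is some function symbol applied to depth-≤(k−1) arguments, giving N_k = 1 + N_{k-1}^2 + N_{k-1}^2.
  N_0 = 1
  N_1 = 1 + 1^2 + 1^2 = 3
  N_2 = 1 + 3^2 + 3^2 = 19
So there are 19 ground terms available for substitution.
The clause has 2 distinct variables (z, w), each appearing in the body. In the free term algebra distinct substitutions yield syntactically distinct ground instances.
Number of ground instances = 19^2 = 361.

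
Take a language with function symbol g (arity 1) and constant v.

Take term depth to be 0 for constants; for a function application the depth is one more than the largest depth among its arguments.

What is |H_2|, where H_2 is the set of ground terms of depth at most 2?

Count level by level. With function symbols g/1, the terms of depth ≤ k are the 1 constant together with each function applied to depth-≤(k−1) tuples, so N_k = 1 + N_{k-1}.
N_0 = 1
N_1 = 1 + 1 = 2
N_2 = 1 + 2 = 3
Explicitly: v, g(v), g(g(v)).

3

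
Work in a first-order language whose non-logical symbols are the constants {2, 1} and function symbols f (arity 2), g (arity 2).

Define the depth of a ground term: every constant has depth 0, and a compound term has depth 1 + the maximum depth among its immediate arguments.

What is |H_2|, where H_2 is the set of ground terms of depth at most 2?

202

If N_k denotes the number of depth-≤k ground terms, the 2 constants give N_0 = 2, and each function symbol of arity r contributes N_{k-1}^r new terms at level k: N_k = 2 + N_{k-1}^2 + N_{k-1}^2.
N_0 = 2
N_1 = 2 + 2^2 + 2^2 = 10
N_2 = 2 + 10^2 + 10^2 = 202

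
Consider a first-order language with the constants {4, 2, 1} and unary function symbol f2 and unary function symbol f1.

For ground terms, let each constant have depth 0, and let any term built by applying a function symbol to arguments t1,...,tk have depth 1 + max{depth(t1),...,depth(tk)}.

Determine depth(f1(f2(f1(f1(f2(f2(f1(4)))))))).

depth(f1(4)) = 1 + depth(4) = 1 + 0 = 1
depth(f2(f1(4))) = 1 + depth(f1(4)) = 1 + 1 = 2
depth(f2(f2(f1(4)))) = 1 + depth(f2(f1(4))) = 1 + 2 = 3
depth(f1(f2(f2(f1(4))))) = 1 + depth(f2(f2(f1(4)))) = 1 + 3 = 4
depth(f1(f1(f2(f2(f1(4)))))) = 1 + depth(f1(f2(f2(f1(4))))) = 1 + 4 = 5
depth(f2(f1(f1(f2(f2(f1(4))))))) = 1 + depth(f1(f1(f2(f2(f1(4)))))) = 1 + 5 = 6
depth(f1(f2(f1(f1(f2(f2(f1(4)))))))) = 1 + depth(f2(f1(f1(f2(f2(f1(4))))))) = 1 + 6 = 7

7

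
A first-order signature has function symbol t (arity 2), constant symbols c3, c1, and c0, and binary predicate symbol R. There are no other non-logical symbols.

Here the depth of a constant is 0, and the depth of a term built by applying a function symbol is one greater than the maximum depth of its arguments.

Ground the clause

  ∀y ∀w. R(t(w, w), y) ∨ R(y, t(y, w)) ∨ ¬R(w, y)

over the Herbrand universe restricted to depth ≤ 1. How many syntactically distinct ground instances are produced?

Ground terms of depth ≤ 1:
  Write N_k for the number of ground terms of depth ≤ k. A term of depth ≤ k is either a constant or a function symbol applied to arguments of depth ≤ k−1, so N_k = 3 + N_{k-1}^2.
  N_0 = 3
  N_1 = 3 + 3^2 = 12
So there are 12 ground terms available for substitution.
Each of y, w ranges independently over the available ground terms, and distinct assignments produce distinct instances.
Number of ground instances = 12^2 = 144.

144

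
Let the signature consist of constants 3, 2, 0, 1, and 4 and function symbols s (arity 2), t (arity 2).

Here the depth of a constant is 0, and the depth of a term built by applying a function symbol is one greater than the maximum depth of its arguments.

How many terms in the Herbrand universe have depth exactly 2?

6000

Let N_k = |{terms of depth ≤ k}|. Then N_0 = 5 and N_k = 5 + N_{k-1}^2 + N_{k-1}^2 for k ≥ 1 (one summand per function symbol, arity giving the exponent).
N_0 = 5
N_1 = 5 + 5^2 + 5^2 = 55
N_2 = 5 + 55^2 + 55^2 = 6055
Terms of depth exactly 2: N_2 − N_1 = 6055 − 55 = 6000.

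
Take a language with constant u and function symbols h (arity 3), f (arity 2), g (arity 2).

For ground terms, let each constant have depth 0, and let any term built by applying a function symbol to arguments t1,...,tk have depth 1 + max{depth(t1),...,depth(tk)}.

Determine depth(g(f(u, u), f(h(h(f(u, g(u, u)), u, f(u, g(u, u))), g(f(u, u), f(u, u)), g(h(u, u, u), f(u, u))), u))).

depth(f(u, u)) = 1 + max(0, 0) = 1
depth(g(u, u)) = 1 + max(0, 0) = 1
depth(f(u, g(u, u))) = 1 + max(0, 1) = 2
depth(h(f(u, g(u, u)), u, f(u, g(u, u)))) = 1 + max(2, 0, 2) = 3
depth(g(f(u, u), f(u, u))) = 1 + max(1, 1) = 2
depth(h(u, u, u)) = 1 + max(0, 0, 0) = 1
depth(g(h(u, u, u), f(u, u))) = 1 + max(1, 1) = 2
depth(h(h(f(u, g(u, u)), u, f(u, g(u, u))), g(f(u, u), f(u, u)), g(h(u, u, u), f(u, u)))) = 1 + max(3, 2, 2) = 4
depth(f(h(h(f(u, g(u, u)), u, f(u, g(u, u))), g(f(u, u), f(u, u)), g(h(u, u, u), f(u, u))), u)) = 1 + max(4, 0) = 5
depth(g(f(u, u), f(h(h(f(u, g(u, u)), u, f(u, g(u, u))), g(f(u, u), f(u, u)), g(h(u, u, u), f(u, u))), u))) = 1 + max(1, 5) = 6

6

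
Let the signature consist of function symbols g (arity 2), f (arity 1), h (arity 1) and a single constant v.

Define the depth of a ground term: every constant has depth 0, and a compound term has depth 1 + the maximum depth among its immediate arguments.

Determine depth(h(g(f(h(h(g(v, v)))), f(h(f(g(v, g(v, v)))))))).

7

depth(g(v, v)) = 1 + max(0, 0) = 1
depth(h(g(v, v))) = 1 + depth(g(v, v)) = 1 + 1 = 2
depth(h(h(g(v, v)))) = 1 + depth(h(g(v, v))) = 1 + 2 = 3
depth(f(h(h(g(v, v))))) = 1 + depth(h(h(g(v, v)))) = 1 + 3 = 4
depth(g(v, g(v, v))) = 1 + max(0, 1) = 2
depth(f(g(v, g(v, v)))) = 1 + depth(g(v, g(v, v))) = 1 + 2 = 3
depth(h(f(g(v, g(v, v))))) = 1 + depth(f(g(v, g(v, v)))) = 1 + 3 = 4
depth(f(h(f(g(v, g(v, v)))))) = 1 + depth(h(f(g(v, g(v, v))))) = 1 + 4 = 5
depth(g(f(h(h(g(v, v)))), f(h(f(g(v, g(v, v))))))) = 1 + max(4, 5) = 6
depth(h(g(f(h(h(g(v, v)))), f(h(f(g(v, g(v, v)))))))) = 1 + depth(g(f(h(h(g(v, v)))), f(h(f(g(v, g(v, v))))))) = 1 + 6 = 7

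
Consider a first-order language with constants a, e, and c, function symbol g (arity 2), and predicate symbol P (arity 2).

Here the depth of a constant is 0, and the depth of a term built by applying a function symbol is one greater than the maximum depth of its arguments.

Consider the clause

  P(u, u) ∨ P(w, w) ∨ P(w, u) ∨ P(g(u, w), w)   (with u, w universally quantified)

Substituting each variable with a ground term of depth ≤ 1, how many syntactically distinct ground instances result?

Ground terms of depth ≤ 1:
  Let N_k count ground terms of depth at most k. Each non-constant term of depth ≤ k is some function symbol applied to depth-≤(k−1) arguments, giving N_k = 3 + N_{k-1}^2.
  N_0 = 3
  N_1 = 3 + 3^2 = 12
  Explicitly: a, e, c, g(a, a), g(a, e), g(a, c), g(e, a), g(e, e), g(e, c), g(c, a), g(c, e), g(c, c).
So there are 12 ground terms available for substitution.
Each of u, w ranges independently over the available ground terms, and distinct assignments produce distinct instances.
Number of ground instances = 12^2 = 144.

144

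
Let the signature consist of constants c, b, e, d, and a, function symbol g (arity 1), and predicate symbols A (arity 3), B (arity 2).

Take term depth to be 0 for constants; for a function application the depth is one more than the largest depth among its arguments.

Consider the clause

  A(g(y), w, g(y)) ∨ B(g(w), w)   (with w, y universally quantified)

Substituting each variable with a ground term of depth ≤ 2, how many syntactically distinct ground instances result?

225

Ground terms of depth ≤ 2:
  Write N_k for the number of ground terms of depth ≤ k. A term of depth ≤ k is either a constant or a function symbol applied to arguments of depth ≤ k−1, so N_k = 5 + N_{k-1}.
  N_0 = 5
  N_1 = 5 + 5 = 10
  N_2 = 5 + 10 = 15
So there are 15 ground terms available for substitution.
The clause has 2 distinct variables (w, y), each appearing in the body. In the free term algebra distinct substitutions yield syntactically distinct ground instances.
Number of ground instances = 15^2 = 225.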